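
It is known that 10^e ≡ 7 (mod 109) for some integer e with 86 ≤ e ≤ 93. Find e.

88

Compute 10^86 mod 109 = 84, then multiply by 10 repeatedly:
  10^86=84  10^87=77  10^88=7
Found 7 at exponent 88.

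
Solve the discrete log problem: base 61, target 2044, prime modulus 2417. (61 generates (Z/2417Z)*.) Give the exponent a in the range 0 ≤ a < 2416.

Baby-step giant-step with m = ceil(sqrt(2416)) = 50.
Baby table (61^j mod 2417 for j=0..49):
  0:1  1:61  2:1304  3:2200  4:1265  5:2238  6:1166  7:1033
  8:171  9:763  10:620  11:1565  12:1202  13:812  14:1192  15:202
  16:237  17:2372  18:2089  19:1745  20:97  21:1083  22:804  23:704
  24:1855  25:1973  26:1920  27:1104  28:2085  29:1501  30:2132  31:1951
  32:578  33:1420  34:2025  35:258  36:1236  37:469  38:2022  39:75
  40:2158  41:1120  42:644  43:612  44:1077  45:438  46:131  47:740
  48:1634  49:577
Giant step factor: 61^(-50) ≡ 1341 (mod 2417).
Scan 2044·1341^i mod 2417 for i = 0, 1, …:
  i=0: 2044   i=1: 126   i=2: 2193   i=3: 1741
  i=4: 2276   i=5: 1862   i=6: 181   i=7: 1021
  i=8: 1139   i=9: 2272     …   i=17: 1337
  i=18: 1920
Match at i=18, j=26: a = 18·50 + 26 = 926.

926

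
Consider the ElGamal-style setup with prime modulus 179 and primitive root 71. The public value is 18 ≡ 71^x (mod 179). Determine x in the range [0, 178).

Baby-step giant-step with m = ceil(sqrt(178)) = 14.
Baby table (71^j mod 179 for j=0..13):
  0:1  1:71  2:29  3:90  4:125  5:104  6:45  7:152
  8:52  9:112  10:76  11:26  12:56  13:38
Giant step factor: 71^(-14) ≡ 124 (mod 179).
Scan 18·124^i mod 179 for i = 0, 1, …:
  i=0: 18   i=1: 84   i=2: 34   i=3: 99
  i=4: 104
Match at i=4, j=5: x = 4·14 + 5 = 61.

61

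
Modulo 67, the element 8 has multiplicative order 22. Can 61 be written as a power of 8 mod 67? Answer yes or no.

⟨8⟩ has order 22; its elements mod 67 are {1, 3, 5, 8, 9, 14, 15, 22, 24, 25, 27, 40, 42, 43, 45, 52, 53, 58, 59, 62, 64, 66}.
61 is not in this set.

no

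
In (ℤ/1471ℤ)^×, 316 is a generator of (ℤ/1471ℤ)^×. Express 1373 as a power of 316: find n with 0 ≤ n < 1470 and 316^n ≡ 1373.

Baby-step giant-step with m = ceil(sqrt(1470)) = 39.
Baby table (316^j mod 1471 for j=0..38):
  0:1  1:316  2:1299  3:75  4:164  5:339  6:1212  7:532
  8:418  9:1169  10:183  11:459  12:886  13:486  14:592  15:255
  16:1146  17:270  18:2  19:632  20:1127  21:150  22:328  23:678
  24:953  25:1064  26:836  27:867  28:366  29:918  30:301  31:972
  32:1184  33:510  34:821  35:540  36:4  37:1264  38:783
Giant step factor: 316^(-39) ≡ 1319 (mod 1471).
Scan 1373·1319^i mod 1471 for i = 0, 1, …:
  i=0: 1373   i=1: 186   i=2: 1148   i=3: 553
  i=4: 1262   i=5: 877   i=6: 557   i=7: 654
  i=8: 620   i=9: 1375     …   i=21: 402
  i=22: 678
Match at i=22, j=23: n = 22·39 + 23 = 881.

881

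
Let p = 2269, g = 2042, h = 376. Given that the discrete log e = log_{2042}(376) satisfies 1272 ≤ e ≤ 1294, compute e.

1278

Compute 2042^1272 mod 2269 = 1741, then multiply by 2042 repeatedly:
  2042^1272=1741  2042^1273=1868  2042^1274=267  2042^1275=654  2042^1276=1296
  2042^1277=778  2042^1278=376
Found 376 at exponent 1278.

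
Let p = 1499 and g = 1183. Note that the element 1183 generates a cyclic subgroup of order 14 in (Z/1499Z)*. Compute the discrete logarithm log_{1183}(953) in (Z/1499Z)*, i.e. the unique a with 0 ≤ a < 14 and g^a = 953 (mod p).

Successive powers of 1183 modulo 1499:
  1183^0=1  1183^1=1183  1183^2=922  1183^3=953
So 1183^3 ≡ 953 (mod 1499), giving a = 3.

3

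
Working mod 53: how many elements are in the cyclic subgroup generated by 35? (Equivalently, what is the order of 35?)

52

The order of 35 must divide p − 1 = 52 = 2^2 · 13.
Divisors: 1, 2, 4, 13, 26, 52.
Check each in increasing order: 35^1 ≡ 35;  35^2 ≡ 6;  35^4 ≡ 36;  35^13 ≡ 30;  35^26 ≡ 52;  35^52 ≡ 1.
Smallest exponent giving 1 is 52.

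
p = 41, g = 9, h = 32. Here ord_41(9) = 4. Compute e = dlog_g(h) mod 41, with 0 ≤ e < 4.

Successive powers of 9 modulo 41:
  9^0=1  9^1=9  9^2=40  9^3=32
So 9^3 ≡ 32 (mod 41), giving e = 3.

3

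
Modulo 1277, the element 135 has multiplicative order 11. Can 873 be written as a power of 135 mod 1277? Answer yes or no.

873 ∈ ⟨135⟩ iff 873^11 ≡ 1 (mod 1277), since |⟨135⟩| = 11.
873^11 mod 1277 = 1.
Since 1 = 1, 873 lies in the subgroup.

yes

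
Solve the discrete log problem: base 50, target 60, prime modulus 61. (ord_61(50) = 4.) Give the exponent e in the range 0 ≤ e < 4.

Successive powers of 50 modulo 61:
  50^0=1  50^1=50  50^2=60
So 50^2 ≡ 60 (mod 61), giving e = 2.

2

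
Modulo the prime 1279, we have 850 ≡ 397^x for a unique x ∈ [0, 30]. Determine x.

Compute 397^0 mod 1279 = 1, then multiply by 397 repeatedly:
  397^0=1  397^1=397  397^2=292  397^3=814  397^4=850
Found 850 at exponent 4.

4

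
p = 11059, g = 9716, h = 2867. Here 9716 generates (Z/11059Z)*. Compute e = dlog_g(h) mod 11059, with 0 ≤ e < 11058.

Baby-step giant-step with m = ceil(sqrt(11058)) = 106.
Baby table (9716^j mod 11059 for j=0..105):
  0:1  1:9716  2:1032  3:7458  4:3360  5:10651  6:6053  7:10245
  8:9420  9:436  10:579  11:7592  12:342  13:5172  14:10115  15:7066
  16:10043  17:4231  18:2093  19:9146  20:3471  21:5345  22:10015  23:8658
  24:6374  25:10443  26:8922  27:5710  28:6416  29:9332  30:8030  31:9294
  32:3769  33:3255  34:7899  35:8283  36:1285  37:10508  38:10099  39:6436
  40:4590  41:6552  42:3628  43:4615  44:6154  45:7310  46:3062  47:1682
  48:8169  49:10620  50:3450  51:371  52:10461  53:6866  54:2168  55:7952
  56:3458  57:686  58:7658  59:176  60:6930  61:4688  62:7646  63:5233
  64:5605  65:3664  66:503  67:10129  68:10382  69:2373  70:9112  71:4897
  72:3434  73:10800  74:5008  75:9187  76:3703  77:3421  78:6141  79:2651
  80:705  81:4259  82:8725  83:4865  84:2174  85:10953  86:9650  87:1198
  88:5700  89:8787  90:10071  91:10863  92:8871  93:7849  94:9079  95:4980
  96:2555  97:7984  98:4718  99:533  100:3016  101:8165  102:4933  103:10381
  104:3716  105:8080
Giant step factor: 9716^(-106) ≡ 3718 (mod 11059).
Scan 2867·3718^i mod 11059 for i = 0, 1, …:
  i=0: 2867   i=1: 9689   i=2: 4539   i=3: 11027
  i=4: 2673   i=5: 7232   i=6: 4147   i=7: 2300
  i=8: 2793   i=9: 11032     …   i=69: 6118
  i=70: 9420
Match at i=70, j=8: e = 70·106 + 8 = 7428.

7428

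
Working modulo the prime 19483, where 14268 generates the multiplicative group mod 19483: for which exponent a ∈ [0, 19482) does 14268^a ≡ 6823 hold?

6014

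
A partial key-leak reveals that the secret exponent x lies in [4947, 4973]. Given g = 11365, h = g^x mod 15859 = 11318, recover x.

Compute 11365^4947 mod 15859 = 11228, then multiply by 11365 repeatedly:
  11365^4947=11228  11365^4948=4706  11365^4949=7142  11365^4950=2468  11365^4951=10108
  11365^4952=10683  11365^4953=11650  11365^4954=11318
Found 11318 at exponent 4954.

4954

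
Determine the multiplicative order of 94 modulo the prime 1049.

1048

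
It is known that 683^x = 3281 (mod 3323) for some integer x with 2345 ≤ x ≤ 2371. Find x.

Compute 683^2345 mod 3323 = 893, then multiply by 683 repeatedly:
  683^2345=893  683^2346=1810  683^2347=74  683^2348=697  683^2349=862
  683^2350=575  683^2351=611  683^2352=1938  683^2353=1100  683^2354=302
  683^2355=240  683^2356=1093  683^2357=2167  683^2358=1326  683^2359=1802
  683^2360=1256  683^2361=514  683^2362=2147  683^2363=958  683^2364=3006
  683^2365=2807  683^2366=3133  683^2367=3150  683^2368=1469  683^2369=3104
  683^2370=3281
Found 3281 at exponent 2370.

2370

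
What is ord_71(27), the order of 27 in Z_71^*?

35

The order of 27 must divide p − 1 = 70 = 2 · 5 · 7.
Divisors: 1, 2, 5, 7, 10, 14, 35, 70.
Check each in increasing order: 27^1 ≡ 27;  27^2 ≡ 19;  27^5 ≡ 20;  27^7 ≡ 25;  27^10 ≡ 45;  27^14 ≡ 57;  27^35 ≡ 1.
Smallest exponent giving 1 is 35.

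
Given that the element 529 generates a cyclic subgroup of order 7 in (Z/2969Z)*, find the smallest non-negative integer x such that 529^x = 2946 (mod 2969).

Successive powers of 529 modulo 2969:
  529^0=1  529^1=529  529^2=755  529^3=1549  529^4=2946
So 529^4 ≡ 2946 (mod 2969), giving x = 4.

4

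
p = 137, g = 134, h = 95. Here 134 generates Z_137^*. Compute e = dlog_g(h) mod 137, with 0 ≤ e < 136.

Baby-step giant-step with m = ceil(sqrt(136)) = 12.
Baby table (134^j mod 137 for j=0..11):
  0:1  1:134  2:9  3:110  4:81  5:31  6:44  7:5
  8:122  9:45  10:2  11:131
Giant step factor: 134^(-12) ≡ 99 (mod 137).
Scan 95·99^i mod 137 for i = 0, 1, …:
  i=0: 95   i=1: 89   i=2: 43   i=3: 10
  i=4: 31
Match at i=4, j=5: e = 4·12 + 5 = 53.

53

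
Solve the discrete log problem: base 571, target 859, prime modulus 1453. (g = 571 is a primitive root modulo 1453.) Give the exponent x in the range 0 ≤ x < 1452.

1429

Baby-step giant-step with m = ceil(sqrt(1452)) = 39.
Baby table (571^j mod 1453 for j=0..38):
  0:1  1:571  2:569  3:880  4:1195  5:888  6:1404  7:1081
  8:1179  9:470  10:1018  11:78  12:948  13:792  14:349  15:218
  16:973  17:537  18:44  19:423  20:335  21:942  22:272  23:1294
  24:750  25:1068  26:1021  27:338  28:1202  29:526  30:1028  31:1429
  32:826  33:874  34:675  35:380  36:483  37:1176  38:210
Giant step factor: 571^(-39) ≡ 310 (mod 1453).
Scan 859·310^i mod 1453 for i = 0, 1, …:
  i=0: 859   i=1: 391   i=2: 611   i=3: 520
  i=4: 1370   i=5: 424   i=6: 670   i=7: 1374
  i=8: 211   i=9: 25     …   i=35: 819
  i=36: 1068
Match at i=36, j=25: x = 36·39 + 25 = 1429.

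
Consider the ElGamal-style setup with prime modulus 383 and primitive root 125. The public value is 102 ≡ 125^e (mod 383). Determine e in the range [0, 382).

166

Baby-step giant-step with m = ceil(sqrt(382)) = 20.
Baby table (125^j mod 383 for j=0..19):
  0:1  1:125  2:305  3:208  4:339  5:245  6:368  7:40
  8:21  9:327  10:277  11:155  12:225  13:166  14:68  15:74
  16:58  17:356  18:72  19:191
Giant step factor: 125^(-20) ≡ 288 (mod 383).
Scan 102·288^i mod 383 for i = 0, 1, …:
  i=0: 102   i=1: 268   i=2: 201   i=3: 55
  i=4: 137   i=5: 7   i=6: 101   i=7: 363
  i=8: 368
Match at i=8, j=6: e = 8·20 + 6 = 166.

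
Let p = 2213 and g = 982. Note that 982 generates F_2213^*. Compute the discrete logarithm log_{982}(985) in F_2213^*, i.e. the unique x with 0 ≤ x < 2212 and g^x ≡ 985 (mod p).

584

Baby-step giant-step with m = ceil(sqrt(2212)) = 48.
Baby table (982^j mod 2213 for j=0..47):
  0:1  1:982  2:1669  3:1338  4:1607  5:205  6:2140  7:1343
  8:2091  9:1911  10:2191  11:526  12:903  13:1546  14:54  15:2129
  16:1606  17:1436  18:471  19:5  20:484  21:1706  22:51  23:1396
  24:1025  25:1848  26:76  27:1603  28:703  29:2103  30:417  31:89
  32:1091  33:270  34:1793  35:1391  36:541  37:142  38:25  39:207
  40:1891  41:255  42:341  43:699  44:388  45:380  46:1376  47:1302
Giant step factor: 982^(-48) ≡ 511 (mod 2213).
Scan 985·511^i mod 2213 for i = 0, 1, …:
  i=0: 985   i=1: 984   i=2: 473   i=3: 486
  i=4: 490   i=5: 321   i=6: 269   i=7: 253
  i=8: 929   i=9: 1137   i=10: 1201   i=11: 710
  i=12: 2091
Match at i=12, j=8: x = 12·48 + 8 = 584.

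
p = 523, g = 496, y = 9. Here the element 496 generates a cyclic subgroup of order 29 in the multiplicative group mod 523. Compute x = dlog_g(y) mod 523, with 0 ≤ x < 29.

20

Successive powers of 496 modulo 523:
  496^0=1  496^1=496  496^2=206  496^3=191  496^4=73  496^5=121
  496^6=394  496^7=345  496^8=99  496^9=465  496^10=520  496^11=81
  496^12=428  496^13=473  496^14=304  496^15=160  496^16=387  496^17=11
  496^18=226  496^19=174  496^20=9
So 496^20 ≡ 9 (mod 523), giving x = 20.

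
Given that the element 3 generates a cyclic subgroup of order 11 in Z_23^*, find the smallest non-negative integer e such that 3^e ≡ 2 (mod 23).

Successive powers of 3 modulo 23:
  3^0=1  3^1=3  3^2=9  3^3=4  3^4=12  3^5=13
  3^6=16  3^7=2
So 3^7 ≡ 2 (mod 23), giving e = 7.

7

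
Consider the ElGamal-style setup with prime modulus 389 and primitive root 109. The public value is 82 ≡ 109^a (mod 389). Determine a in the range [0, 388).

55

Baby-step giant-step with m = ceil(sqrt(388)) = 20.
Baby table (109^j mod 389 for j=0..19):
  0:1  1:109  2:211  3:48  4:175  5:14  6:359  7:231
  8:283  9:116  10:196  11:358  12:122  13:72  14:68  15:21
  16:344  17:152  18:230  19:174
Giant step factor: 109^(-20) ≡ 303 (mod 389).
Scan 82·303^i mod 389 for i = 0, 1, …:
  i=0: 82   i=1: 339   i=2: 21
Match at i=2, j=15: a = 2·20 + 15 = 55.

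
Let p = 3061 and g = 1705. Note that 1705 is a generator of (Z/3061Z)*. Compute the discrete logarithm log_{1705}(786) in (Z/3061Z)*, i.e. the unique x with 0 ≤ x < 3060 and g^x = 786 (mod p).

Baby-step giant-step with m = ceil(sqrt(3060)) = 56.
Baby table (1705^j mod 3061 for j=0..55):
  0:1  1:1705  2:2136  3:2351  4:1606  5:1696  6:2096  7:1493
  8:1874  9:2547  10:2137  11:995  12:681  13:986  14:641  15:128
  16:909  17:979  18:950  19:481  20:2818  21:1981  22:1322  23:1114
  24:1550  25:1107  26:1859  27:1460  28:707  29:2462  30:1079  31:34
  32:2872  33:2221  34:348  35:2567  36:2566  37:861  38:1786  39:2496
  40:890  41:2255  42:159  43:1727  44:2914  45:367  46:1291  47:296
  48:2676  49:1690  50:1049  51:921  52:12  53:2094  54:1144  55:663
Giant step factor: 1705^(-56) ≡ 1294 (mod 3061).
Scan 786·1294^i mod 3061 for i = 0, 1, …:
  i=0: 786   i=1: 832   i=2: 2197   i=3: 2310
  i=4: 1604   i=5: 218   i=6: 480   i=7: 2798
  i=8: 2510   i=9: 219     …   i=38: 640
  i=39: 1690
Match at i=39, j=49: x = 39·56 + 49 = 2233.

2233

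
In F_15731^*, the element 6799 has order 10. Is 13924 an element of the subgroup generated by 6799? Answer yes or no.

13924 ∈ ⟨6799⟩ iff 13924^10 ≡ 1 (mod 15731), since |⟨6799⟩| = 10.
13924^10 mod 15731 = 1.
Since 1 = 1, 13924 lies in the subgroup.

yes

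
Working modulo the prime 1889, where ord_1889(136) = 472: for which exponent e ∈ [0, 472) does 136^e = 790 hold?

96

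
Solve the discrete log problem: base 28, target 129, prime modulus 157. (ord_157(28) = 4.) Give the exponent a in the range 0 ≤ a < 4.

Successive powers of 28 modulo 157:
  28^0=1  28^1=28  28^2=156  28^3=129
So 28^3 ≡ 129 (mod 157), giving a = 3.

3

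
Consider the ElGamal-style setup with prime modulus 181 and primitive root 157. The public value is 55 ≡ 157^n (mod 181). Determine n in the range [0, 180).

Baby-step giant-step with m = ceil(sqrt(180)) = 14.
Baby table (157^j mod 181 for j=0..13):
  0:1  1:157  2:33  3:113  4:3  5:109  6:99  7:158
  8:9  9:146  10:116  11:112  12:27  13:76
Giant step factor: 157^(-14) ≡ 168 (mod 181).
Scan 55·168^i mod 181 for i = 0, 1, …:
  i=0: 55   i=1: 9
Match at i=1, j=8: n = 1·14 + 8 = 22.

22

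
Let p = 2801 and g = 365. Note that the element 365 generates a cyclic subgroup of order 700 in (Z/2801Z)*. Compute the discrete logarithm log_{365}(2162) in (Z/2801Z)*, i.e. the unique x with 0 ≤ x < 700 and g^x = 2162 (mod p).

Baby-step giant-step with m = ceil(sqrt(700)) = 27.
Baby table (365^j mod 2801 for j=0..26):
  0:1  1:365  2:1578  3:1765  4:2796  5:976  6:513  7:2379
  8:25  9:722  10:236  11:2110  12:2676  13:1992  14:1621  15:654
  16:625  17:1244  18:298  19:2332  20:2477  21:2183  22:1311  23:2345
  24:1620  25:289  26:1848
Giant step factor: 365^(-27) ≡ 1129 (mod 2801).
Scan 2162·1129^i mod 2801 for i = 0, 1, …:
  i=0: 2162   i=1: 1227   i=2: 1589   i=3: 1341
  i=4: 1449   i=5: 137   i=6: 618   i=7: 273
  i=8: 107   i=9: 360     …   i=18: 744
  i=19: 2477
Match at i=19, j=20: x = 19·27 + 20 = 533.

533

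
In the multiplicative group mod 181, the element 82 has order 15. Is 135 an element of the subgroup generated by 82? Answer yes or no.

135 ∈ ⟨82⟩ iff 135^15 ≡ 1 (mod 181), since |⟨82⟩| = 15.
135^15 mod 181 = 1.
Since 1 = 1, 135 lies in the subgroup.

yes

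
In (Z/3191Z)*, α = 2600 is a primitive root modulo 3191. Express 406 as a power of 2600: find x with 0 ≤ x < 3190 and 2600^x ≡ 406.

518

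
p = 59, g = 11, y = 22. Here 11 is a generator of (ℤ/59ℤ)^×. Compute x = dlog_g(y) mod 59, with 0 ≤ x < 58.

Baby-step giant-step with m = ceil(sqrt(58)) = 8.
Baby table (11^j mod 59 for j=0..7):
  0:1  1:11  2:3  3:33  4:9  5:40  6:27  7:2
Giant step factor: 11^(-8) ≡ 51 (mod 59).
Scan 22·51^i mod 59 for i = 0, 1, …:
  i=0: 22   i=1: 1
Match at i=1, j=0: x = 1·8 + 0 = 8.

8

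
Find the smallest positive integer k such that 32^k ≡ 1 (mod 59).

58

The order of 32 must divide p − 1 = 58 = 2 · 29.
Divisors: 1, 2, 29, 58.
Check each in increasing order: 32^1 ≡ 32;  32^2 ≡ 21;  32^29 ≡ 58;  32^58 ≡ 1.
Smallest exponent giving 1 is 58.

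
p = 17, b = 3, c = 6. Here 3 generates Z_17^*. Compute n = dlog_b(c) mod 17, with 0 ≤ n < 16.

15

Successive powers of 3 modulo 17:
  3^0=1  3^1=3  3^2=9  3^3=10  3^4=13  3^5=5
  3^6=15  3^7=11  3^8=16  3^9=14  3^10=8  3^11=7
  3^12=4  3^13=12  3^14=2  3^15=6
So 3^15 ≡ 6 (mod 17), giving n = 15.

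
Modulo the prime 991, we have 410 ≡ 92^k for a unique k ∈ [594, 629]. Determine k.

Compute 92^594 mod 991 = 825, then multiply by 92 repeatedly:
  92^594=825  92^595=584  92^596=214  92^597=859  92^598=739
  92^599=600  92^600=695  92^601=516  92^602=895  92^603=87
  92^604=76  92^605=55  92^606=105  92^607=741  92^608=784
  92^609=776  92^610=40  92^611=707  92^612=629  92^613=390
  92^614=204  92^615=930  92^616=334  92^617=7  92^618=644
  92^619=779  92^620=316  92^621=333  92^622=906  92^623=108
  92^624=26  92^625=410
Found 410 at exponent 625.

625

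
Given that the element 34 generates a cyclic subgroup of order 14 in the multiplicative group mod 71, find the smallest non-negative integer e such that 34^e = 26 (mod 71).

11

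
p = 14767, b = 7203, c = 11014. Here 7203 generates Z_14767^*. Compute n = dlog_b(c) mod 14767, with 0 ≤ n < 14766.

Baby-step giant-step with m = ceil(sqrt(14766)) = 122.
Baby table (7203^j mod 14767 for j=0..121):
  0:1  1:7203  2:6738  3:9452  4:6886  5:12272  6:14721  7:8303
  8:159  9:8218  10:8118  11:11401  12:2116  13:2004  14:7453  15:5914
  16:10514  17:7166  18:6033  19:11185  20:11570  21:8529  22:3667  23:10005
  24:3055  25:2335  26:14159  27:6375  28:8522  29:12314  30:7140  31:10726
  32:13201  33:2090  34:6697  35:9469  36:11201  37:8682  38:12968  39:7229
  40:2045  41:7436  42:1599  43:14104  44:8919  45:7107  46:9299  47:12352
  48:281  49:964  50:3202  51:12719  52:489  53:7721  54:1841  55:14724
  56:378  57:5606  58:7040  59:14009  60:3916  61:1978  62:12146  63:7930
  64:1034  65:5334  66:11835  67:12381  68:2430  69:4395  70:11504  71:5675
  72:1969  73:6387  74:6356  75:4568  76:2428  77:4756  78:12795  79:1538
  80:2964  81:11377  82:6448  83:2729  84:2110  85:3087  86:11326  87:8270
  88:13499  89:7369  90:6309  91:5668  92:10616  93:3522  94:14027  95:667
  96:5126  97:5078  98:13742  99:425  100:4506  101:13619  102:476  103:2684
  104:2849  105:9984  106:14229  107:8507  108:7638  109:9439  110:1849  111:13280
  112:9981  113:7387  114:3060  115:8816  116:3548  117:9334  118:13418  119:14606
  120:6910  121:7940
Giant step factor: 7203^(-122) ≡ 12890 (mod 14767).
Scan 11014·12890^i mod 14767 for i = 0, 1, …:
  i=0: 11014   i=1: 522   i=2: 9595   i=3: 5925
  i=4: 13093   i=5: 11494   i=6: 349   i=7: 9442
  i=8: 12533   i=9: 14157     …   i=108: 14178
  i=109: 12795
Match at i=109, j=78: n = 109·122 + 78 = 13376.

13376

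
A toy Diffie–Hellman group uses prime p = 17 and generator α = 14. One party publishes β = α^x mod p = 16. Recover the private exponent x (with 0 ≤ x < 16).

8

Successive powers of 14 modulo 17:
  14^0=1  14^1=14  14^2=9  14^3=7  14^4=13  14^5=12
  14^6=15  14^7=6  14^8=16
So 14^8 ≡ 16 (mod 17), giving x = 8.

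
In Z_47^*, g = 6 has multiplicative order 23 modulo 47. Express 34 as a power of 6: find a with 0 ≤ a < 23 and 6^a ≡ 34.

13

Successive powers of 6 modulo 47:
  6^0=1  6^1=6  6^2=36  6^3=28  6^4=27  6^5=21
  6^6=32  6^7=4  6^8=24  6^9=3  6^10=18  6^11=14
  6^12=37  6^13=34
So 6^13 ≡ 34 (mod 47), giving a = 13.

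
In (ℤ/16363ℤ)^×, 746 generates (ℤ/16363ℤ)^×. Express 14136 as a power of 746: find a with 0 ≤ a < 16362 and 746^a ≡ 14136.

Baby-step giant-step with m = ceil(sqrt(16362)) = 128.
Baby table (746^j mod 16363 for j=0..127):
  0:1  1:746  2:174  3:15263  4:13913  5:4956  6:15501  7:11468
  8:13642  9:15509  10:1073  11:15034  12:6709  13:14199  14:5593  15:16176
  16:7765  17:188  18:9344  19:16349  20:5919  21:13927  22:15400  23:1574
  24:12431  25:12068  26:3078  27:5368  28:11956  29:1341  30:2243  31:4252
  32:13933  33:3513  34:2618  35:5831  36:13731  37:88  38:196  39:15312
  40:1378  41:13482  42:10690  43:5959  44:11041  45:5997  46:6663  47:12609
  48:13952  49:1324  50:5924  51:1294  52:16270  53:12437  54:181  55:4122
  56:15131  57:13619  58:14714  59:13434  60:7608  61:13970  62:14752  63:9056
  64:14220  65:4896  66:3467  67:1028  68:14190  69:15242  70:14610  71:1302
  72:5875  73:13829  74:7744  75:885  76:5690  77:6723  78:8280  79:8029
  80:776  81:6191  82:4120  83:13639  84:13271  85:551  86:1971  87:14059
  88:15694  89:8179  90:14498  91:15928  92:2750  93:6125  94:3973  95:2155
  96:4056  97:14984  98:2135  99:5499  100:11504  101:7772  102:5410  103:10562
  104:8649  105:5132  106:15893  107:9366  108:35  109:9747  110:6090  111:10589
  112:12428  113:9830  114:2556  115:8668  116:2943  117:2836  118:4829  119:2574
  120:5733  121:6075  122:15762  123:9818  124:9967  125:6580  126:16143  127:15873
Giant step factor: 746^(-128) ≡ 6184 (mod 16363).
Scan 14136·6184^i mod 16363 for i = 0, 1, …:
  i=0: 14136   i=1: 5878   i=2: 7329   i=3: 13389
  i=4: 796   i=5: 13564   i=6: 3038   i=7: 2268
  i=8: 2221   i=9: 6107     …   i=32: 7730
  i=33: 5997
Match at i=33, j=45: a = 33·128 + 45 = 4269.

4269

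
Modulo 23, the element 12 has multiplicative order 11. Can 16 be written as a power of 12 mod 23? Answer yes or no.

yes

16 ∈ ⟨12⟩ iff 16^11 ≡ 1 (mod 23), since |⟨12⟩| = 11.
16^11 mod 23 = 1.
Since 1 = 1, 16 lies in the subgroup.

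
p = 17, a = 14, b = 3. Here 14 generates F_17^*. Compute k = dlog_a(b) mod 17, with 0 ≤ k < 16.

Successive powers of 14 modulo 17:
  14^0=1  14^1=14  14^2=9  14^3=7  14^4=13  14^5=12
  14^6=15  14^7=6  14^8=16  14^9=3
So 14^9 ≡ 3 (mod 17), giving k = 9.

9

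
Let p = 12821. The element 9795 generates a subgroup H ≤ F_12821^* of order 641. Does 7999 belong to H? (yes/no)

7999 ∈ ⟨9795⟩ iff 7999^641 ≡ 1 (mod 12821), since |⟨9795⟩| = 641.
7999^641 mod 12821 = 1422.
Since 1422 ≠ 1, 7999 does not lie in the subgroup.

no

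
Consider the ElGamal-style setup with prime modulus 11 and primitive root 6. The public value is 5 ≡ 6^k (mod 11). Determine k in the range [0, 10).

6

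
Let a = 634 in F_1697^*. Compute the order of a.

848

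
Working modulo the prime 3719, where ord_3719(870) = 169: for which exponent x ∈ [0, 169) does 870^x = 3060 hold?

Baby-step giant-step with m = ceil(sqrt(169)) = 13.
Baby table (870^j mod 3719 for j=0..12):
  0:1  1:870  2:1943  3:1984  4:464  5:2028  6:1554  7:1983
  8:3313  9:85  10:3289  11:1519  12:1285
Giant step factor: 870^(-13) ≡ 200 (mod 3719).
Scan 3060·200^i mod 3719 for i = 0, 1, …:
  i=0: 3060   i=1: 2084   i=2: 272   i=3: 2334
  i=4: 1925   i=5: 1943
Match at i=5, j=2: x = 5·13 + 2 = 67.

67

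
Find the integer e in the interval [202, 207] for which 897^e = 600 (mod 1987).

206

Compute 897^202 mod 1987 = 1957, then multiply by 897 repeatedly:
  897^202=1957  897^203=908  897^204=1793  897^205=838  897^206=600
Found 600 at exponent 206.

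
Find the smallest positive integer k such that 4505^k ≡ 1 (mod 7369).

7368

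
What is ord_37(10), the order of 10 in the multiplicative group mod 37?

The order of 10 must divide p − 1 = 36 = 2^2 · 3^2.
Divisors: 1, 2, 3, 4, 6, 9, 12, 18, 36.
Check each in increasing order: 10^1 ≡ 10;  10^2 ≡ 26;  10^3 ≡ 1.
Smallest exponent giving 1 is 3.

3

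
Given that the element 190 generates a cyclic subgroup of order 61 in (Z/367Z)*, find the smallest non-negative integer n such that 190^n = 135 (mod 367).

12

Baby-step giant-step with m = ceil(sqrt(61)) = 8.
Baby table (190^j mod 367 for j=0..7):
  0:1  1:190  2:134  3:137  4:340  5:8  6:52  7:338
Giant step factor: 190^(-8) ≡ 220 (mod 367).
Scan 135·220^i mod 367 for i = 0, 1, …:
  i=0: 135   i=1: 340
Match at i=1, j=4: n = 1·8 + 4 = 12.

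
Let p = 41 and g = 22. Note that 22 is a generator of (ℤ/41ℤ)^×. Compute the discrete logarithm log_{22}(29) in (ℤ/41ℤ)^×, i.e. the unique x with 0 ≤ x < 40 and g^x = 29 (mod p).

3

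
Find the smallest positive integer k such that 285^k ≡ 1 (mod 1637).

The order of 285 must divide p − 1 = 1636 = 2^2 · 409.
Divisors: 1, 2, 4, 409, 818, 1636.
Check each in increasing order: 285^1 ≡ 285;  285^2 ≡ 1012;  285^4 ≡ 1019;  285^409 ≡ 316;  285^818 ≡ 1636;  285^1636 ≡ 1.
Smallest exponent giving 1 is 1636.

1636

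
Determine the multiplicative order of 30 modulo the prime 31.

The order of 30 must divide p − 1 = 30 = 2 · 3 · 5.
Divisors: 1, 2, 3, 5, 6, 10, 15, 30.
Check each in increasing order: 30^1 ≡ 30;  30^2 ≡ 1.
Smallest exponent giving 1 is 2.

2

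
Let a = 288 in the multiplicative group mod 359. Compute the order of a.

179

The order of 288 must divide p − 1 = 358 = 2 · 179.
Divisors: 1, 2, 179, 358.
Check each in increasing order: 288^1 ≡ 288;  288^2 ≡ 15;  288^179 ≡ 1.
Smallest exponent giving 1 is 179.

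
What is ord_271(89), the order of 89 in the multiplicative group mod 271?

135

The order of 89 must divide p − 1 = 270 = 2 · 3^3 · 5.
Divisors: 1, 2, 3, 5, 6, 9, 10, 15, 18, 27, 30, 45, 54, 90, 135, 270.
Check each in increasing order: 89^1 ≡ 89;  89^2 ≡ 62;  89^3 ≡ 98;  89^5 ≡ 114;  89^6 ≡ 119;  89^9 ≡ 9;  89^10 ≡ 259;  89^15 ≡ 258;  89^18 ≡ 81;  89^27 ≡ 187;  89^30 ≡ 169;  89^45 ≡ 242;  89^54 ≡ 10;  89^90 ≡ 28;  89^135 ≡ 1.
Smallest exponent giving 1 is 135.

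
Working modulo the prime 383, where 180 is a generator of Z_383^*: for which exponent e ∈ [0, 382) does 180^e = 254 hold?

21

Baby-step giant-step with m = ceil(sqrt(382)) = 20.
Baby table (180^j mod 383 for j=0..19):
  0:1  1:180  2:228  3:59  4:279  5:47  6:34  7:375
  8:92  9:91  10:294  11:66  12:7  13:111  14:64  15:30
  16:38  17:329  18:238  19:327
Giant step factor: 180^(-20) ≡ 248 (mod 383).
Scan 254·248^i mod 383 for i = 0, 1, …:
  i=0: 254   i=1: 180
Match at i=1, j=1: e = 1·20 + 1 = 21.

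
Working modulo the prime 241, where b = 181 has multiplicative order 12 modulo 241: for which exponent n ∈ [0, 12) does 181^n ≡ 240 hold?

Successive powers of 181 modulo 241:
  181^0=1  181^1=181  181^2=226  181^3=177  181^4=225  181^5=237
  181^6=240
So 181^6 ≡ 240 (mod 241), giving n = 6.

6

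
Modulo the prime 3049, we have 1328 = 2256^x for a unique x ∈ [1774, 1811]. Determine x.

Compute 2256^1774 mod 3049 = 152, then multiply by 2256 repeatedly:
  2256^1774=152  2256^1775=1424  2256^1776=1947  2256^1777=1872  2256^1778=367
  2256^1779=1673  2256^1780=2675  2256^1781=829  2256^1782=1187  2256^1783=850
  2256^1784=2828  2256^1785=1460  2256^1786=840  2256^1787=1611  2256^1788=8
  2256^1789=2803  2256^1790=2991  2256^1791=259  2256^1792=1945  2256^1793=409
  2256^1794=1906  2256^1795=846  2256^1796=2951  2256^1797=1489  2256^1798=2235
  2256^1799=2163  2256^1800=1328
Found 1328 at exponent 1800.

1800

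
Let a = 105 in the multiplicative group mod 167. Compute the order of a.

The order of 105 must divide p − 1 = 166 = 2 · 83.
Divisors: 1, 2, 83, 166.
Check each in increasing order: 105^1 ≡ 105;  105^2 ≡ 3;  105^83 ≡ 166;  105^166 ≡ 1.
Smallest exponent giving 1 is 166.

166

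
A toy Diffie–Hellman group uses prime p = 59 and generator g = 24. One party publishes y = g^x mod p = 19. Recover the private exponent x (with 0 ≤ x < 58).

4

Baby-step giant-step with m = ceil(sqrt(58)) = 8.
Baby table (24^j mod 59 for j=0..7):
  0:1  1:24  2:45  3:18  4:19  5:43  6:29  7:47
Giant step factor: 24^(-8) ≡ 17 (mod 59).
Scan 19·17^i mod 59 for i = 0, 1, …:
  i=0: 19
Match at i=0, j=4: x = 0·8 + 4 = 4.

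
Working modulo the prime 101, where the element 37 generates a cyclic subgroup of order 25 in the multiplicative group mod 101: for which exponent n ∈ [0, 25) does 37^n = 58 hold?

7

Successive powers of 37 modulo 101:
  37^0=1  37^1=37  37^2=56  37^3=52  37^4=5  37^5=84
  37^6=78  37^7=58
So 37^7 ≡ 58 (mod 101), giving n = 7.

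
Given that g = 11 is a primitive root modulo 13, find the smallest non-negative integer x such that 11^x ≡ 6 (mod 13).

11

Successive powers of 11 modulo 13:
  11^0=1  11^1=11  11^2=4  11^3=5  11^4=3  11^5=7
  11^6=12  11^7=2  11^8=9  11^9=8  11^10=10  11^11=6
So 11^11 ≡ 6 (mod 13), giving x = 11.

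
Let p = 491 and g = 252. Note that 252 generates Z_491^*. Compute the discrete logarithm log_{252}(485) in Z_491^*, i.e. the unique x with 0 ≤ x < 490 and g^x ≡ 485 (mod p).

206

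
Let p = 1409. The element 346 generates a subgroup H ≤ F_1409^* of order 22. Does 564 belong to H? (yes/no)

yes

⟨346⟩ has order 22; its elements mod 1409 are {1, 46, 49, 115, 338, 346, 417, 544, 564, 582, 702, 707, 827, 845, 865, 992, 1063, 1071, 1294, 1360, 1363, 1408}.
564 is in this set.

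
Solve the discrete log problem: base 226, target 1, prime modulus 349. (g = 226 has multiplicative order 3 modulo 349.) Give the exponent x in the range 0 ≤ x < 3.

Successive powers of 226 modulo 349:
  226^0=1
So 226^0 ≡ 1 (mod 349), giving x = 0.

0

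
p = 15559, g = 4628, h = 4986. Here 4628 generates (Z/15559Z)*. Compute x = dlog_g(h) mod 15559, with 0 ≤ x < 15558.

1672

Baby-step giant-step with m = ceil(sqrt(15558)) = 125.
Baby table (4628^j mod 15559 for j=0..124):
  0:1  1:4628  2:9200  3:8176  4:14599  5:6994  6:5512  7:8335
  8:3619  9:7248  10:14099  11:11285  12:10976  13:12352  14:1290  15:11023
  16:12042  17:13597  18:6320  19:13599  20:17  21:881  22:810  23:14520
  24:14798  25:9985  26:350  27:1664  28:14846  29:14303  30:6298  31:5137
  32:15443  33:7717  34:6371  35:683  36:2447  37:13323  38:14086  39:13357
  40:289  41:14977  42:13770  43:13455  44:2622  45:14155  46:5950  47:12729
  48:3438  49:9766  50:13712  51:9534  52:13587  53:6717  54:14953  55:11611
  56:10481  57:8665  58:6077  59:9243  60:4913  61:5665  62:705  63:10909
  64:13456  65:7250  66:7796  67:14126  68:11769  69:10432  70:15278  71:6488
  72:13153  73:5276  74:5257  75:10679  76:7028  77:7274  78:9955  79:1541
  80:5726  81:2951  82:11985  83:14304  84:10926  85:14337  86:8060  87:6757
  88:13365  89:6195  90:10782  91:1383  92:5775  93:11897  94:11574  95:10394
  96:10563  97:14745  98:13645  99:10638  100:3988  101:3490  102:1478  103:9783
  104:14593  105:10344  106:12548  107:5956  108:9379  109:11961  110:12145  111:7952
  112:4821  113:15541  114:10050  115:5549  116:8422  117:1721  118:14139  119:9697
  120:5560  121:12653  122:9567  123:10721  124:14696
Giant step factor: 4628^(-125) ≡ 11632 (mod 15559).
Scan 4986·11632^i mod 15559 for i = 0, 1, …:
  i=0: 4986   i=1: 8759   i=2: 4356   i=3: 8888
  i=4: 11220   i=5: 2148   i=6: 13341   i=7: 12605
  i=8: 8903   i=9: 14551   i=10: 6430   i=11: 1647
  i=12: 4775   i=13: 12729
Match at i=13, j=47: x = 13·125 + 47 = 1672.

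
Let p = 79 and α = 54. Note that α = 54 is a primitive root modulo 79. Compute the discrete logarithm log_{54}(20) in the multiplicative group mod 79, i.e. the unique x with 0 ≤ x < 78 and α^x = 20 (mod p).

10

Baby-step giant-step with m = ceil(sqrt(78)) = 9.
Baby table (54^j mod 79 for j=0..8):
  0:1  1:54  2:72  3:17  4:49  5:39  6:52  7:43
  8:31
Giant step factor: 54^(-9) ≡ 58 (mod 79).
Scan 20·58^i mod 79 for i = 0, 1, …:
  i=0: 20   i=1: 54
Match at i=1, j=1: x = 1·9 + 1 = 10.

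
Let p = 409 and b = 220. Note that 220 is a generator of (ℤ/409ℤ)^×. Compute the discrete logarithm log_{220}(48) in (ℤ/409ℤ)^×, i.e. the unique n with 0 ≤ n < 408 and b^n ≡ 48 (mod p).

342

Baby-step giant-step with m = ceil(sqrt(408)) = 21.
Baby table (220^j mod 409 for j=0..20):
  0:1  1:220  2:138  3:94  4:230  5:293  6:247  7:352
  8:139  9:314  10:368  11:387  12:68  13:236  14:386  15:257
  16:98  17:292  18:27  19:214  20:45
Giant step factor: 220^(-21) ≡ 112 (mod 409).
Scan 48·112^i mod 409 for i = 0, 1, …:
  i=0: 48   i=1: 59   i=2: 64   i=3: 215
  i=4: 358   i=5: 14   i=6: 341   i=7: 155
  i=8: 182   i=9: 343     …   i=15: 298
  i=16: 247
Match at i=16, j=6: n = 16·21 + 6 = 342.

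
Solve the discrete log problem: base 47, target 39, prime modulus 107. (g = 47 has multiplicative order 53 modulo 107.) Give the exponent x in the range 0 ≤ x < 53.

35

Baby-step giant-step with m = ceil(sqrt(53)) = 8.
Baby table (47^j mod 107 for j=0..7):
  0:1  1:47  2:69  3:33  4:53  5:30  6:19  7:37
Giant step factor: 47^(-8) ≡ 4 (mod 107).
Scan 39·4^i mod 107 for i = 0, 1, …:
  i=0: 39   i=1: 49   i=2: 89   i=3: 35
  i=4: 33
Match at i=4, j=3: x = 4·8 + 3 = 35.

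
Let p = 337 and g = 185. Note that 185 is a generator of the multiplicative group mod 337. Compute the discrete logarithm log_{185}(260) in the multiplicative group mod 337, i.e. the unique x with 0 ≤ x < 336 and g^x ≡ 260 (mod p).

141

Baby-step giant-step with m = ceil(sqrt(336)) = 19.
Baby table (185^j mod 337 for j=0..18):
  0:1  1:185  2:188  3:69  4:296  5:166  6:43  7:204
  8:333  9:271  10:259  11:61  12:164  13:10  14:165  15:195
  16:16  17:264  18:312
Giant step factor: 185^(-19) ≡ 29 (mod 337).
Scan 260·29^i mod 337 for i = 0, 1, …:
  i=0: 260   i=1: 126   i=2: 284   i=3: 148
  i=4: 248   i=5: 115   i=6: 302   i=7: 333
Match at i=7, j=8: x = 7·19 + 8 = 141.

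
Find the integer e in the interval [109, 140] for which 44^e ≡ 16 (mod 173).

124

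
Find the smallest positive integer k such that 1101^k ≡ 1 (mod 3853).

3852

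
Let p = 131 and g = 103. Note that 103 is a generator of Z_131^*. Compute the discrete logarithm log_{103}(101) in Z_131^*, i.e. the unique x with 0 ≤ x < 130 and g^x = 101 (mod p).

108

Baby-step giant-step with m = ceil(sqrt(130)) = 12.
Baby table (103^j mod 131 for j=0..11):
  0:1  1:103  2:129  3:56  4:4  5:19  6:123  7:93
  8:16  9:76  10:99  11:110
Giant step factor: 103^(-12) ≡ 43 (mod 131).
Scan 101·43^i mod 131 for i = 0, 1, …:
  i=0: 101   i=1: 20   i=2: 74   i=3: 38
  i=4: 62   i=5: 46   i=6: 13   i=7: 35
  i=8: 64   i=9: 1
Match at i=9, j=0: x = 9·12 + 0 = 108.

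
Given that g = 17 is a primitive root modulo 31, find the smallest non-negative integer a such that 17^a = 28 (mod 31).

28

Successive powers of 17 modulo 31:
  17^0=1  17^1=17  17^2=10  17^3=15  17^4=7  17^5=26
  17^6=8  17^7=12  17^8=18  17^9=27  17^10=25  17^11=22
  17^12=2  17^13=3  17^14=20  17^15=30  17^16=14  17^17=21
  17^18=16  17^19=24  17^20=5  17^21=23  17^22=19  17^23=13
  17^24=4  17^25=6  17^26=9  17^27=29  17^28=28
So 17^28 ≡ 28 (mod 31), giving a = 28.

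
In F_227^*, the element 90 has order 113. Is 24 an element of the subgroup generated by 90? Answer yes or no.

no

24 ∈ ⟨90⟩ iff 24^113 ≡ 1 (mod 227), since |⟨90⟩| = 113.
24^113 mod 227 = 226.
Since 226 ≠ 1, 24 does not lie in the subgroup.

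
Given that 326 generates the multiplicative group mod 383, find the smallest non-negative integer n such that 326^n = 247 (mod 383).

187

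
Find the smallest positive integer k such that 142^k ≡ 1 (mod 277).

276

The order of 142 must divide p − 1 = 276 = 2^2 · 3 · 23.
Divisors: 1, 2, 3, 4, 6, 12, 23, 46, 69, 92, 138, 276.
Check each in increasing order: 142^1 ≡ 142;  142^2 ≡ 220;  142^3 ≡ 216;  142^4 ≡ 202;  142^6 ≡ 120;  142^12 ≡ 273;  142^23 ≡ 242;  142^46 ≡ 117;  142^69 ≡ 60;  142^92 ≡ 116;  142^138 ≡ 276;  142^276 ≡ 1.
Smallest exponent giving 1 is 276.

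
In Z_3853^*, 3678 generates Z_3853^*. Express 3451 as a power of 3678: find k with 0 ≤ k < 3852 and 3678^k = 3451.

Baby-step giant-step with m = ceil(sqrt(3852)) = 63.
Baby table (3678^j mod 3853 for j=0..62):
  0:1  1:3678  2:3654  3:148  4:1071  5:1372  6:2639  7:535
  8:2700  9:1419  10:2120  11:2741  12:1950  13:1667  14:1103  15:3478
  16:124  17:1418  18:2295  19:2940  20:1802  21:596  22:3584  23:839
  24:3442  25:2571  26:876  27:820  28:2914  29:2499  30:1917  31:3589
  32:3817  33:2447  34:3311  35:2378  36:3827  37:697  38:1321  39:5
  40:2978  41:2858  42:740  43:1502  44:3007  45:1636  46:2675  47:1941
  48:3242  49:2894  50:2146  51:2044  52:629  53:1662  54:1978  55:620
  56:3237  57:3769  58:3141  59:1304  60:2980  61:2508  62:342
Giant step factor: 3678^(-63) ≡ 3838 (mod 3853).
Scan 3451·3838^i mod 3853 for i = 0, 1, …:
  i=0: 3451   i=1: 2177   i=2: 2022   i=3: 494
  i=4: 296   i=5: 3266   i=6: 1099   i=7: 2780
  i=8: 683   i=9: 1314     …   i=20: 3485
  i=21: 1667
Match at i=21, j=13: k = 21·63 + 13 = 1336.

1336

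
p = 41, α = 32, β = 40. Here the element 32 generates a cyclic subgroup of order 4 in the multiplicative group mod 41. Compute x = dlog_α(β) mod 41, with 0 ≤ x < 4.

2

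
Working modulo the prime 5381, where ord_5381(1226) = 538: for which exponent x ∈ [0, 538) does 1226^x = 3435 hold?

Baby-step giant-step with m = ceil(sqrt(538)) = 24.
Baby table (1226^j mod 5381 for j=0..23):
  0:1  1:1226  2:1777  3:4678  4:4463  5:4542  6:4538  7:5015
  8:3288  9:719  10:4391  11:2366  12:357  13:1821  14:4812  15:1936
  16:515  17:1813  18:385  19:3863  20:758  21:3776  22:1716  23:5226
Giant step factor: 1226^(-24) ≡ 3654 (mod 5381).
Scan 3435·3654^i mod 5381 for i = 0, 1, …:
  i=0: 3435   i=1: 2998   i=2: 4357   i=3: 3480
  i=4: 617   i=5: 5260   i=6: 4489   i=7: 1518
  i=8: 4342   i=9: 2480     …   i=18: 3686
  i=19: 1
Match at i=19, j=0: x = 19·24 + 0 = 456.

456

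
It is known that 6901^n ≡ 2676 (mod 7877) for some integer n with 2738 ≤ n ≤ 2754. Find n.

Compute 6901^2738 mod 7877 = 1001, then multiply by 6901 repeatedly:
  6901^2738=1001  6901^2739=7649  6901^2740=1972  6901^2741=5193  6901^2742=4420
  6901^2743=2676
Found 2676 at exponent 2743.

2743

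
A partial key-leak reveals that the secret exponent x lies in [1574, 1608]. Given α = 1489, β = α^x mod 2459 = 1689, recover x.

1583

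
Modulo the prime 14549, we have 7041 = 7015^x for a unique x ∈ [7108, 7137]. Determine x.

Compute 7015^7108 mod 14549 = 7550, then multiply by 7015 repeatedly:
  7015^7108=7550  7015^7109=4890  7015^7110=11357  7015^7111=13580  7015^7112=11397
  7015^7113=3200  7015^7114=13442  7015^7115=3561  7015^7116=14331  7015^7117=12924
  7015^7118=7041
Found 7041 at exponent 7118.

7118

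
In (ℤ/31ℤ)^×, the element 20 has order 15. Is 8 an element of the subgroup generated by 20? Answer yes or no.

8 ∈ ⟨20⟩ iff 8^15 ≡ 1 (mod 31), since |⟨20⟩| = 15.
8^15 mod 31 = 1.
Since 1 = 1, 8 lies in the subgroup.

yes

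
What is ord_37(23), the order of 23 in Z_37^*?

12

The order of 23 must divide p − 1 = 36 = 2^2 · 3^2.
Divisors: 1, 2, 3, 4, 6, 9, 12, 18, 36.
Check each in increasing order: 23^1 ≡ 23;  23^2 ≡ 11;  23^3 ≡ 31;  23^4 ≡ 10;  23^6 ≡ 36;  23^9 ≡ 6;  23^12 ≡ 1.
Smallest exponent giving 1 is 12.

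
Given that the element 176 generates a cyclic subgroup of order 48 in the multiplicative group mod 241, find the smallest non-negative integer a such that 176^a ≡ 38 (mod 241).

Baby-step giant-step with m = ceil(sqrt(48)) = 7.
Baby table (176^j mod 241 for j=0..6):
  0:1  1:176  2:128  3:115  4:237  5:19  6:211
Giant step factor: 176^(-7) ≡ 11 (mod 241).
Scan 38·11^i mod 241 for i = 0, 1, …:
  i=0: 38   i=1: 177   i=2: 19
Match at i=2, j=5: a = 2·7 + 5 = 19.

19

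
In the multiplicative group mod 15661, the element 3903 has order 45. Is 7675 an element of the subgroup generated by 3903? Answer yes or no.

no

7675 ∈ ⟨3903⟩ iff 7675^45 ≡ 1 (mod 15661), since |⟨3903⟩| = 45.
7675^45 mod 15661 = 5690.
Since 5690 ≠ 1, 7675 does not lie in the subgroup.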